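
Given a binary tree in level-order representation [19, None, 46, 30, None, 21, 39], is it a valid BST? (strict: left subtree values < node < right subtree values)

Level-order array: [19, None, 46, 30, None, 21, 39]
Validate using subtree bounds (lo, hi): at each node, require lo < value < hi,
then recurse left with hi=value and right with lo=value.
Preorder trace (stopping at first violation):
  at node 19 with bounds (-inf, +inf): OK
  at node 46 with bounds (19, +inf): OK
  at node 30 with bounds (19, 46): OK
  at node 21 with bounds (19, 30): OK
  at node 39 with bounds (30, 46): OK
No violation found at any node.
Result: Valid BST


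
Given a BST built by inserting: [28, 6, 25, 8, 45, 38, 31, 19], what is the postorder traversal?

Tree insertion order: [28, 6, 25, 8, 45, 38, 31, 19]
Tree (level-order array): [28, 6, 45, None, 25, 38, None, 8, None, 31, None, None, 19]
Postorder traversal: [19, 8, 25, 6, 31, 38, 45, 28]


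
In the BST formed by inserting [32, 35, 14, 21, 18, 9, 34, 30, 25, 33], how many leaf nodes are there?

Tree built from: [32, 35, 14, 21, 18, 9, 34, 30, 25, 33]
Tree (level-order array): [32, 14, 35, 9, 21, 34, None, None, None, 18, 30, 33, None, None, None, 25]
Rule: A leaf has 0 children.
Per-node child counts:
  node 32: 2 child(ren)
  node 14: 2 child(ren)
  node 9: 0 child(ren)
  node 21: 2 child(ren)
  node 18: 0 child(ren)
  node 30: 1 child(ren)
  node 25: 0 child(ren)
  node 35: 1 child(ren)
  node 34: 1 child(ren)
  node 33: 0 child(ren)
Matching nodes: [9, 18, 25, 33]
Count of leaf nodes: 4


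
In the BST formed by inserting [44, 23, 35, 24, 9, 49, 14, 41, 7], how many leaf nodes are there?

Tree built from: [44, 23, 35, 24, 9, 49, 14, 41, 7]
Tree (level-order array): [44, 23, 49, 9, 35, None, None, 7, 14, 24, 41]
Rule: A leaf has 0 children.
Per-node child counts:
  node 44: 2 child(ren)
  node 23: 2 child(ren)
  node 9: 2 child(ren)
  node 7: 0 child(ren)
  node 14: 0 child(ren)
  node 35: 2 child(ren)
  node 24: 0 child(ren)
  node 41: 0 child(ren)
  node 49: 0 child(ren)
Matching nodes: [7, 14, 24, 41, 49]
Count of leaf nodes: 5


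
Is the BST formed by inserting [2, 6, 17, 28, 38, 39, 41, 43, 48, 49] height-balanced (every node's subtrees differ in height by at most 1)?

Tree (level-order array): [2, None, 6, None, 17, None, 28, None, 38, None, 39, None, 41, None, 43, None, 48, None, 49]
Definition: a tree is height-balanced if, at every node, |h(left) - h(right)| <= 1 (empty subtree has height -1).
Bottom-up per-node check:
  node 49: h_left=-1, h_right=-1, diff=0 [OK], height=0
  node 48: h_left=-1, h_right=0, diff=1 [OK], height=1
  node 43: h_left=-1, h_right=1, diff=2 [FAIL (|-1-1|=2 > 1)], height=2
  node 41: h_left=-1, h_right=2, diff=3 [FAIL (|-1-2|=3 > 1)], height=3
  node 39: h_left=-1, h_right=3, diff=4 [FAIL (|-1-3|=4 > 1)], height=4
  node 38: h_left=-1, h_right=4, diff=5 [FAIL (|-1-4|=5 > 1)], height=5
  node 28: h_left=-1, h_right=5, diff=6 [FAIL (|-1-5|=6 > 1)], height=6
  node 17: h_left=-1, h_right=6, diff=7 [FAIL (|-1-6|=7 > 1)], height=7
  node 6: h_left=-1, h_right=7, diff=8 [FAIL (|-1-7|=8 > 1)], height=8
  node 2: h_left=-1, h_right=8, diff=9 [FAIL (|-1-8|=9 > 1)], height=9
Node 43 violates the condition: |-1 - 1| = 2 > 1.
Result: Not balanced


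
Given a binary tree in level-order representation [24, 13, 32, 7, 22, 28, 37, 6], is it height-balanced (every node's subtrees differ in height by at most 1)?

Tree (level-order array): [24, 13, 32, 7, 22, 28, 37, 6]
Definition: a tree is height-balanced if, at every node, |h(left) - h(right)| <= 1 (empty subtree has height -1).
Bottom-up per-node check:
  node 6: h_left=-1, h_right=-1, diff=0 [OK], height=0
  node 7: h_left=0, h_right=-1, diff=1 [OK], height=1
  node 22: h_left=-1, h_right=-1, diff=0 [OK], height=0
  node 13: h_left=1, h_right=0, diff=1 [OK], height=2
  node 28: h_left=-1, h_right=-1, diff=0 [OK], height=0
  node 37: h_left=-1, h_right=-1, diff=0 [OK], height=0
  node 32: h_left=0, h_right=0, diff=0 [OK], height=1
  node 24: h_left=2, h_right=1, diff=1 [OK], height=3
All nodes satisfy the balance condition.
Result: Balanced


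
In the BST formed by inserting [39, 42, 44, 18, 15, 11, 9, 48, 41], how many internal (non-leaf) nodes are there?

Tree built from: [39, 42, 44, 18, 15, 11, 9, 48, 41]
Tree (level-order array): [39, 18, 42, 15, None, 41, 44, 11, None, None, None, None, 48, 9]
Rule: An internal node has at least one child.
Per-node child counts:
  node 39: 2 child(ren)
  node 18: 1 child(ren)
  node 15: 1 child(ren)
  node 11: 1 child(ren)
  node 9: 0 child(ren)
  node 42: 2 child(ren)
  node 41: 0 child(ren)
  node 44: 1 child(ren)
  node 48: 0 child(ren)
Matching nodes: [39, 18, 15, 11, 42, 44]
Count of internal (non-leaf) nodes: 6


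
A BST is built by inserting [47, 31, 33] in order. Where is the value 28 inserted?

Starting tree (level order): [47, 31, None, None, 33]
Insertion path: 47 -> 31
Result: insert 28 as left child of 31
Final tree (level order): [47, 31, None, 28, 33]


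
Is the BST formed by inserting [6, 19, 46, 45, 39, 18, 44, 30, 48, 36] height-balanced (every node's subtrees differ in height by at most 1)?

Tree (level-order array): [6, None, 19, 18, 46, None, None, 45, 48, 39, None, None, None, 30, 44, None, 36]
Definition: a tree is height-balanced if, at every node, |h(left) - h(right)| <= 1 (empty subtree has height -1).
Bottom-up per-node check:
  node 18: h_left=-1, h_right=-1, diff=0 [OK], height=0
  node 36: h_left=-1, h_right=-1, diff=0 [OK], height=0
  node 30: h_left=-1, h_right=0, diff=1 [OK], height=1
  node 44: h_left=-1, h_right=-1, diff=0 [OK], height=0
  node 39: h_left=1, h_right=0, diff=1 [OK], height=2
  node 45: h_left=2, h_right=-1, diff=3 [FAIL (|2--1|=3 > 1)], height=3
  node 48: h_left=-1, h_right=-1, diff=0 [OK], height=0
  node 46: h_left=3, h_right=0, diff=3 [FAIL (|3-0|=3 > 1)], height=4
  node 19: h_left=0, h_right=4, diff=4 [FAIL (|0-4|=4 > 1)], height=5
  node 6: h_left=-1, h_right=5, diff=6 [FAIL (|-1-5|=6 > 1)], height=6
Node 45 violates the condition: |2 - -1| = 3 > 1.
Result: Not balanced


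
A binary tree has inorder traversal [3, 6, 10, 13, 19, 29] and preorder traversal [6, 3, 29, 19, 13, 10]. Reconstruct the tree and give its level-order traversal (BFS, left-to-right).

Inorder:  [3, 6, 10, 13, 19, 29]
Preorder: [6, 3, 29, 19, 13, 10]
Algorithm: preorder visits root first, so consume preorder in order;
for each root, split the current inorder slice at that value into
left-subtree inorder and right-subtree inorder, then recurse.
Recursive splits:
  root=6; inorder splits into left=[3], right=[10, 13, 19, 29]
  root=3; inorder splits into left=[], right=[]
  root=29; inorder splits into left=[10, 13, 19], right=[]
  root=19; inorder splits into left=[10, 13], right=[]
  root=13; inorder splits into left=[10], right=[]
  root=10; inorder splits into left=[], right=[]
Reconstructed level-order: [6, 3, 29, 19, 13, 10]


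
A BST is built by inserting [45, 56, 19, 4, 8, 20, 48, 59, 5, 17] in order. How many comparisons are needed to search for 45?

Search path for 45: 45
Found: True
Comparisons: 1


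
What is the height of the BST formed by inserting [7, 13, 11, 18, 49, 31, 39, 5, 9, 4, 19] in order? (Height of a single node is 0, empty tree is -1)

Insertion order: [7, 13, 11, 18, 49, 31, 39, 5, 9, 4, 19]
Tree (level-order array): [7, 5, 13, 4, None, 11, 18, None, None, 9, None, None, 49, None, None, 31, None, 19, 39]
Compute height bottom-up (empty subtree = -1):
  height(4) = 1 + max(-1, -1) = 0
  height(5) = 1 + max(0, -1) = 1
  height(9) = 1 + max(-1, -1) = 0
  height(11) = 1 + max(0, -1) = 1
  height(19) = 1 + max(-1, -1) = 0
  height(39) = 1 + max(-1, -1) = 0
  height(31) = 1 + max(0, 0) = 1
  height(49) = 1 + max(1, -1) = 2
  height(18) = 1 + max(-1, 2) = 3
  height(13) = 1 + max(1, 3) = 4
  height(7) = 1 + max(1, 4) = 5
Height = 5


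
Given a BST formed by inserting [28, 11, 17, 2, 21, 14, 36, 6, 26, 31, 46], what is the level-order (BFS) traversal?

Tree insertion order: [28, 11, 17, 2, 21, 14, 36, 6, 26, 31, 46]
Tree (level-order array): [28, 11, 36, 2, 17, 31, 46, None, 6, 14, 21, None, None, None, None, None, None, None, None, None, 26]
BFS from the root, enqueuing left then right child of each popped node:
  queue [28] -> pop 28, enqueue [11, 36], visited so far: [28]
  queue [11, 36] -> pop 11, enqueue [2, 17], visited so far: [28, 11]
  queue [36, 2, 17] -> pop 36, enqueue [31, 46], visited so far: [28, 11, 36]
  queue [2, 17, 31, 46] -> pop 2, enqueue [6], visited so far: [28, 11, 36, 2]
  queue [17, 31, 46, 6] -> pop 17, enqueue [14, 21], visited so far: [28, 11, 36, 2, 17]
  queue [31, 46, 6, 14, 21] -> pop 31, enqueue [none], visited so far: [28, 11, 36, 2, 17, 31]
  queue [46, 6, 14, 21] -> pop 46, enqueue [none], visited so far: [28, 11, 36, 2, 17, 31, 46]
  queue [6, 14, 21] -> pop 6, enqueue [none], visited so far: [28, 11, 36, 2, 17, 31, 46, 6]
  queue [14, 21] -> pop 14, enqueue [none], visited so far: [28, 11, 36, 2, 17, 31, 46, 6, 14]
  queue [21] -> pop 21, enqueue [26], visited so far: [28, 11, 36, 2, 17, 31, 46, 6, 14, 21]
  queue [26] -> pop 26, enqueue [none], visited so far: [28, 11, 36, 2, 17, 31, 46, 6, 14, 21, 26]
Result: [28, 11, 36, 2, 17, 31, 46, 6, 14, 21, 26]


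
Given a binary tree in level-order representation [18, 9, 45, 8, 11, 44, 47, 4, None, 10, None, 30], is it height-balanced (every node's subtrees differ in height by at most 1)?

Tree (level-order array): [18, 9, 45, 8, 11, 44, 47, 4, None, 10, None, 30]
Definition: a tree is height-balanced if, at every node, |h(left) - h(right)| <= 1 (empty subtree has height -1).
Bottom-up per-node check:
  node 4: h_left=-1, h_right=-1, diff=0 [OK], height=0
  node 8: h_left=0, h_right=-1, diff=1 [OK], height=1
  node 10: h_left=-1, h_right=-1, diff=0 [OK], height=0
  node 11: h_left=0, h_right=-1, diff=1 [OK], height=1
  node 9: h_left=1, h_right=1, diff=0 [OK], height=2
  node 30: h_left=-1, h_right=-1, diff=0 [OK], height=0
  node 44: h_left=0, h_right=-1, diff=1 [OK], height=1
  node 47: h_left=-1, h_right=-1, diff=0 [OK], height=0
  node 45: h_left=1, h_right=0, diff=1 [OK], height=2
  node 18: h_left=2, h_right=2, diff=0 [OK], height=3
All nodes satisfy the balance condition.
Result: Balanced


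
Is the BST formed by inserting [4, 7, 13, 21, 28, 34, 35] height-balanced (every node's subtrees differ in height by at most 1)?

Tree (level-order array): [4, None, 7, None, 13, None, 21, None, 28, None, 34, None, 35]
Definition: a tree is height-balanced if, at every node, |h(left) - h(right)| <= 1 (empty subtree has height -1).
Bottom-up per-node check:
  node 35: h_left=-1, h_right=-1, diff=0 [OK], height=0
  node 34: h_left=-1, h_right=0, diff=1 [OK], height=1
  node 28: h_left=-1, h_right=1, diff=2 [FAIL (|-1-1|=2 > 1)], height=2
  node 21: h_left=-1, h_right=2, diff=3 [FAIL (|-1-2|=3 > 1)], height=3
  node 13: h_left=-1, h_right=3, diff=4 [FAIL (|-1-3|=4 > 1)], height=4
  node 7: h_left=-1, h_right=4, diff=5 [FAIL (|-1-4|=5 > 1)], height=5
  node 4: h_left=-1, h_right=5, diff=6 [FAIL (|-1-5|=6 > 1)], height=6
Node 28 violates the condition: |-1 - 1| = 2 > 1.
Result: Not balanced


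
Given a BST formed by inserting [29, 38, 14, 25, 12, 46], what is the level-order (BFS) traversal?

Tree insertion order: [29, 38, 14, 25, 12, 46]
Tree (level-order array): [29, 14, 38, 12, 25, None, 46]
BFS from the root, enqueuing left then right child of each popped node:
  queue [29] -> pop 29, enqueue [14, 38], visited so far: [29]
  queue [14, 38] -> pop 14, enqueue [12, 25], visited so far: [29, 14]
  queue [38, 12, 25] -> pop 38, enqueue [46], visited so far: [29, 14, 38]
  queue [12, 25, 46] -> pop 12, enqueue [none], visited so far: [29, 14, 38, 12]
  queue [25, 46] -> pop 25, enqueue [none], visited so far: [29, 14, 38, 12, 25]
  queue [46] -> pop 46, enqueue [none], visited so far: [29, 14, 38, 12, 25, 46]
Result: [29, 14, 38, 12, 25, 46]


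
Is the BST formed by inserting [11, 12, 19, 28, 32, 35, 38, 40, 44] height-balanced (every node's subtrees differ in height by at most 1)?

Tree (level-order array): [11, None, 12, None, 19, None, 28, None, 32, None, 35, None, 38, None, 40, None, 44]
Definition: a tree is height-balanced if, at every node, |h(left) - h(right)| <= 1 (empty subtree has height -1).
Bottom-up per-node check:
  node 44: h_left=-1, h_right=-1, diff=0 [OK], height=0
  node 40: h_left=-1, h_right=0, diff=1 [OK], height=1
  node 38: h_left=-1, h_right=1, diff=2 [FAIL (|-1-1|=2 > 1)], height=2
  node 35: h_left=-1, h_right=2, diff=3 [FAIL (|-1-2|=3 > 1)], height=3
  node 32: h_left=-1, h_right=3, diff=4 [FAIL (|-1-3|=4 > 1)], height=4
  node 28: h_left=-1, h_right=4, diff=5 [FAIL (|-1-4|=5 > 1)], height=5
  node 19: h_left=-1, h_right=5, diff=6 [FAIL (|-1-5|=6 > 1)], height=6
  node 12: h_left=-1, h_right=6, diff=7 [FAIL (|-1-6|=7 > 1)], height=7
  node 11: h_left=-1, h_right=7, diff=8 [FAIL (|-1-7|=8 > 1)], height=8
Node 38 violates the condition: |-1 - 1| = 2 > 1.
Result: Not balanced


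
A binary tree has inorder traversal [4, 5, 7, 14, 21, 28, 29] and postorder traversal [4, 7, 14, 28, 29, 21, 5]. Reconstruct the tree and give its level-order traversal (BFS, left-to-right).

Inorder:   [4, 5, 7, 14, 21, 28, 29]
Postorder: [4, 7, 14, 28, 29, 21, 5]
Algorithm: postorder visits root last, so walk postorder right-to-left;
each value is the root of the current inorder slice — split it at that
value, recurse on the right subtree first, then the left.
Recursive splits:
  root=5; inorder splits into left=[4], right=[7, 14, 21, 28, 29]
  root=21; inorder splits into left=[7, 14], right=[28, 29]
  root=29; inorder splits into left=[28], right=[]
  root=28; inorder splits into left=[], right=[]
  root=14; inorder splits into left=[7], right=[]
  root=7; inorder splits into left=[], right=[]
  root=4; inorder splits into left=[], right=[]
Reconstructed level-order: [5, 4, 21, 14, 29, 7, 28]


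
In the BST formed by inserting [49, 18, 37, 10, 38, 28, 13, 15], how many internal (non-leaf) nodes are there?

Tree built from: [49, 18, 37, 10, 38, 28, 13, 15]
Tree (level-order array): [49, 18, None, 10, 37, None, 13, 28, 38, None, 15]
Rule: An internal node has at least one child.
Per-node child counts:
  node 49: 1 child(ren)
  node 18: 2 child(ren)
  node 10: 1 child(ren)
  node 13: 1 child(ren)
  node 15: 0 child(ren)
  node 37: 2 child(ren)
  node 28: 0 child(ren)
  node 38: 0 child(ren)
Matching nodes: [49, 18, 10, 13, 37]
Count of internal (non-leaf) nodes: 5


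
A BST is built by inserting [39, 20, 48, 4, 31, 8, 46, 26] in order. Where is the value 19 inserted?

Starting tree (level order): [39, 20, 48, 4, 31, 46, None, None, 8, 26]
Insertion path: 39 -> 20 -> 4 -> 8
Result: insert 19 as right child of 8
Final tree (level order): [39, 20, 48, 4, 31, 46, None, None, 8, 26, None, None, None, None, 19]


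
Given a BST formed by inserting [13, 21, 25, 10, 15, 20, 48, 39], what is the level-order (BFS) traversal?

Tree insertion order: [13, 21, 25, 10, 15, 20, 48, 39]
Tree (level-order array): [13, 10, 21, None, None, 15, 25, None, 20, None, 48, None, None, 39]
BFS from the root, enqueuing left then right child of each popped node:
  queue [13] -> pop 13, enqueue [10, 21], visited so far: [13]
  queue [10, 21] -> pop 10, enqueue [none], visited so far: [13, 10]
  queue [21] -> pop 21, enqueue [15, 25], visited so far: [13, 10, 21]
  queue [15, 25] -> pop 15, enqueue [20], visited so far: [13, 10, 21, 15]
  queue [25, 20] -> pop 25, enqueue [48], visited so far: [13, 10, 21, 15, 25]
  queue [20, 48] -> pop 20, enqueue [none], visited so far: [13, 10, 21, 15, 25, 20]
  queue [48] -> pop 48, enqueue [39], visited so far: [13, 10, 21, 15, 25, 20, 48]
  queue [39] -> pop 39, enqueue [none], visited so far: [13, 10, 21, 15, 25, 20, 48, 39]
Result: [13, 10, 21, 15, 25, 20, 48, 39]


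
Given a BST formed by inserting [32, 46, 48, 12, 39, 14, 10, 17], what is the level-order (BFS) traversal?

Tree insertion order: [32, 46, 48, 12, 39, 14, 10, 17]
Tree (level-order array): [32, 12, 46, 10, 14, 39, 48, None, None, None, 17]
BFS from the root, enqueuing left then right child of each popped node:
  queue [32] -> pop 32, enqueue [12, 46], visited so far: [32]
  queue [12, 46] -> pop 12, enqueue [10, 14], visited so far: [32, 12]
  queue [46, 10, 14] -> pop 46, enqueue [39, 48], visited so far: [32, 12, 46]
  queue [10, 14, 39, 48] -> pop 10, enqueue [none], visited so far: [32, 12, 46, 10]
  queue [14, 39, 48] -> pop 14, enqueue [17], visited so far: [32, 12, 46, 10, 14]
  queue [39, 48, 17] -> pop 39, enqueue [none], visited so far: [32, 12, 46, 10, 14, 39]
  queue [48, 17] -> pop 48, enqueue [none], visited so far: [32, 12, 46, 10, 14, 39, 48]
  queue [17] -> pop 17, enqueue [none], visited so far: [32, 12, 46, 10, 14, 39, 48, 17]
Result: [32, 12, 46, 10, 14, 39, 48, 17]


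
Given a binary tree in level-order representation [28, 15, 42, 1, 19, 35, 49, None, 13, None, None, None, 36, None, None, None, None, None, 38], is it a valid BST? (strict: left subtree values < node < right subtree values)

Level-order array: [28, 15, 42, 1, 19, 35, 49, None, 13, None, None, None, 36, None, None, None, None, None, 38]
Validate using subtree bounds (lo, hi): at each node, require lo < value < hi,
then recurse left with hi=value and right with lo=value.
Preorder trace (stopping at first violation):
  at node 28 with bounds (-inf, +inf): OK
  at node 15 with bounds (-inf, 28): OK
  at node 1 with bounds (-inf, 15): OK
  at node 13 with bounds (1, 15): OK
  at node 19 with bounds (15, 28): OK
  at node 42 with bounds (28, +inf): OK
  at node 35 with bounds (28, 42): OK
  at node 36 with bounds (35, 42): OK
  at node 38 with bounds (36, 42): OK
  at node 49 with bounds (42, +inf): OK
No violation found at any node.
Result: Valid BST


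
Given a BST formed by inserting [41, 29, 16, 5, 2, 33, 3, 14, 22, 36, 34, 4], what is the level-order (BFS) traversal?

Tree insertion order: [41, 29, 16, 5, 2, 33, 3, 14, 22, 36, 34, 4]
Tree (level-order array): [41, 29, None, 16, 33, 5, 22, None, 36, 2, 14, None, None, 34, None, None, 3, None, None, None, None, None, 4]
BFS from the root, enqueuing left then right child of each popped node:
  queue [41] -> pop 41, enqueue [29], visited so far: [41]
  queue [29] -> pop 29, enqueue [16, 33], visited so far: [41, 29]
  queue [16, 33] -> pop 16, enqueue [5, 22], visited so far: [41, 29, 16]
  queue [33, 5, 22] -> pop 33, enqueue [36], visited so far: [41, 29, 16, 33]
  queue [5, 22, 36] -> pop 5, enqueue [2, 14], visited so far: [41, 29, 16, 33, 5]
  queue [22, 36, 2, 14] -> pop 22, enqueue [none], visited so far: [41, 29, 16, 33, 5, 22]
  queue [36, 2, 14] -> pop 36, enqueue [34], visited so far: [41, 29, 16, 33, 5, 22, 36]
  queue [2, 14, 34] -> pop 2, enqueue [3], visited so far: [41, 29, 16, 33, 5, 22, 36, 2]
  queue [14, 34, 3] -> pop 14, enqueue [none], visited so far: [41, 29, 16, 33, 5, 22, 36, 2, 14]
  queue [34, 3] -> pop 34, enqueue [none], visited so far: [41, 29, 16, 33, 5, 22, 36, 2, 14, 34]
  queue [3] -> pop 3, enqueue [4], visited so far: [41, 29, 16, 33, 5, 22, 36, 2, 14, 34, 3]
  queue [4] -> pop 4, enqueue [none], visited so far: [41, 29, 16, 33, 5, 22, 36, 2, 14, 34, 3, 4]
Result: [41, 29, 16, 33, 5, 22, 36, 2, 14, 34, 3, 4]


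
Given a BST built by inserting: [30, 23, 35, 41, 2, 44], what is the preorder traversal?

Tree insertion order: [30, 23, 35, 41, 2, 44]
Tree (level-order array): [30, 23, 35, 2, None, None, 41, None, None, None, 44]
Preorder traversal: [30, 23, 2, 35, 41, 44]


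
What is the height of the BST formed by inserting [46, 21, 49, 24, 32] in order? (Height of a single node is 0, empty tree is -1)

Insertion order: [46, 21, 49, 24, 32]
Tree (level-order array): [46, 21, 49, None, 24, None, None, None, 32]
Compute height bottom-up (empty subtree = -1):
  height(32) = 1 + max(-1, -1) = 0
  height(24) = 1 + max(-1, 0) = 1
  height(21) = 1 + max(-1, 1) = 2
  height(49) = 1 + max(-1, -1) = 0
  height(46) = 1 + max(2, 0) = 3
Height = 3


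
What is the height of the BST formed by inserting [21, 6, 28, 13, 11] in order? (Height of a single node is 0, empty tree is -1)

Insertion order: [21, 6, 28, 13, 11]
Tree (level-order array): [21, 6, 28, None, 13, None, None, 11]
Compute height bottom-up (empty subtree = -1):
  height(11) = 1 + max(-1, -1) = 0
  height(13) = 1 + max(0, -1) = 1
  height(6) = 1 + max(-1, 1) = 2
  height(28) = 1 + max(-1, -1) = 0
  height(21) = 1 + max(2, 0) = 3
Height = 3


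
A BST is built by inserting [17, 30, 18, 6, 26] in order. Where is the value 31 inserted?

Starting tree (level order): [17, 6, 30, None, None, 18, None, None, 26]
Insertion path: 17 -> 30
Result: insert 31 as right child of 30
Final tree (level order): [17, 6, 30, None, None, 18, 31, None, 26]


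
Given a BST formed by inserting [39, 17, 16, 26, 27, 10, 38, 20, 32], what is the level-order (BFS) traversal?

Tree insertion order: [39, 17, 16, 26, 27, 10, 38, 20, 32]
Tree (level-order array): [39, 17, None, 16, 26, 10, None, 20, 27, None, None, None, None, None, 38, 32]
BFS from the root, enqueuing left then right child of each popped node:
  queue [39] -> pop 39, enqueue [17], visited so far: [39]
  queue [17] -> pop 17, enqueue [16, 26], visited so far: [39, 17]
  queue [16, 26] -> pop 16, enqueue [10], visited so far: [39, 17, 16]
  queue [26, 10] -> pop 26, enqueue [20, 27], visited so far: [39, 17, 16, 26]
  queue [10, 20, 27] -> pop 10, enqueue [none], visited so far: [39, 17, 16, 26, 10]
  queue [20, 27] -> pop 20, enqueue [none], visited so far: [39, 17, 16, 26, 10, 20]
  queue [27] -> pop 27, enqueue [38], visited so far: [39, 17, 16, 26, 10, 20, 27]
  queue [38] -> pop 38, enqueue [32], visited so far: [39, 17, 16, 26, 10, 20, 27, 38]
  queue [32] -> pop 32, enqueue [none], visited so far: [39, 17, 16, 26, 10, 20, 27, 38, 32]
Result: [39, 17, 16, 26, 10, 20, 27, 38, 32]


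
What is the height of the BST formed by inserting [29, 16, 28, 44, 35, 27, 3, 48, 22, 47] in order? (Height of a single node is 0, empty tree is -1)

Insertion order: [29, 16, 28, 44, 35, 27, 3, 48, 22, 47]
Tree (level-order array): [29, 16, 44, 3, 28, 35, 48, None, None, 27, None, None, None, 47, None, 22]
Compute height bottom-up (empty subtree = -1):
  height(3) = 1 + max(-1, -1) = 0
  height(22) = 1 + max(-1, -1) = 0
  height(27) = 1 + max(0, -1) = 1
  height(28) = 1 + max(1, -1) = 2
  height(16) = 1 + max(0, 2) = 3
  height(35) = 1 + max(-1, -1) = 0
  height(47) = 1 + max(-1, -1) = 0
  height(48) = 1 + max(0, -1) = 1
  height(44) = 1 + max(0, 1) = 2
  height(29) = 1 + max(3, 2) = 4
Height = 4


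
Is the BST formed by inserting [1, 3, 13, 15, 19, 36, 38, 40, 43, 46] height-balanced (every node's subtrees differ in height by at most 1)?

Tree (level-order array): [1, None, 3, None, 13, None, 15, None, 19, None, 36, None, 38, None, 40, None, 43, None, 46]
Definition: a tree is height-balanced if, at every node, |h(left) - h(right)| <= 1 (empty subtree has height -1).
Bottom-up per-node check:
  node 46: h_left=-1, h_right=-1, diff=0 [OK], height=0
  node 43: h_left=-1, h_right=0, diff=1 [OK], height=1
  node 40: h_left=-1, h_right=1, diff=2 [FAIL (|-1-1|=2 > 1)], height=2
  node 38: h_left=-1, h_right=2, diff=3 [FAIL (|-1-2|=3 > 1)], height=3
  node 36: h_left=-1, h_right=3, diff=4 [FAIL (|-1-3|=4 > 1)], height=4
  node 19: h_left=-1, h_right=4, diff=5 [FAIL (|-1-4|=5 > 1)], height=5
  node 15: h_left=-1, h_right=5, diff=6 [FAIL (|-1-5|=6 > 1)], height=6
  node 13: h_left=-1, h_right=6, diff=7 [FAIL (|-1-6|=7 > 1)], height=7
  node 3: h_left=-1, h_right=7, diff=8 [FAIL (|-1-7|=8 > 1)], height=8
  node 1: h_left=-1, h_right=8, diff=9 [FAIL (|-1-8|=9 > 1)], height=9
Node 40 violates the condition: |-1 - 1| = 2 > 1.
Result: Not balanced


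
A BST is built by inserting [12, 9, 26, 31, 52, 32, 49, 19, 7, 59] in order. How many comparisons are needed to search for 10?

Search path for 10: 12 -> 9
Found: False
Comparisons: 2


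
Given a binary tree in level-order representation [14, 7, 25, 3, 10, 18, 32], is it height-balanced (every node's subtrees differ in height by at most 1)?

Tree (level-order array): [14, 7, 25, 3, 10, 18, 32]
Definition: a tree is height-balanced if, at every node, |h(left) - h(right)| <= 1 (empty subtree has height -1).
Bottom-up per-node check:
  node 3: h_left=-1, h_right=-1, diff=0 [OK], height=0
  node 10: h_left=-1, h_right=-1, diff=0 [OK], height=0
  node 7: h_left=0, h_right=0, diff=0 [OK], height=1
  node 18: h_left=-1, h_right=-1, diff=0 [OK], height=0
  node 32: h_left=-1, h_right=-1, diff=0 [OK], height=0
  node 25: h_left=0, h_right=0, diff=0 [OK], height=1
  node 14: h_left=1, h_right=1, diff=0 [OK], height=2
All nodes satisfy the balance condition.
Result: Balanced


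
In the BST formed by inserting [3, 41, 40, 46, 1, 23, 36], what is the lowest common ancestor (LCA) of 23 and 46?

Tree insertion order: [3, 41, 40, 46, 1, 23, 36]
Tree (level-order array): [3, 1, 41, None, None, 40, 46, 23, None, None, None, None, 36]
In a BST, the LCA of p=23, q=46 is the first node v on the
root-to-leaf path with p <= v <= q (go left if both < v, right if both > v).
Walk from root:
  at 3: both 23 and 46 > 3, go right
  at 41: 23 <= 41 <= 46, this is the LCA
LCA = 41


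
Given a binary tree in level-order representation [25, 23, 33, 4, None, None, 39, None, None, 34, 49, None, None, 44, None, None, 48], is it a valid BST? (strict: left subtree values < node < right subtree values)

Level-order array: [25, 23, 33, 4, None, None, 39, None, None, 34, 49, None, None, 44, None, None, 48]
Validate using subtree bounds (lo, hi): at each node, require lo < value < hi,
then recurse left with hi=value and right with lo=value.
Preorder trace (stopping at first violation):
  at node 25 with bounds (-inf, +inf): OK
  at node 23 with bounds (-inf, 25): OK
  at node 4 with bounds (-inf, 23): OK
  at node 33 with bounds (25, +inf): OK
  at node 39 with bounds (33, +inf): OK
  at node 34 with bounds (33, 39): OK
  at node 49 with bounds (39, +inf): OK
  at node 44 with bounds (39, 49): OK
  at node 48 with bounds (44, 49): OK
No violation found at any node.
Result: Valid BST


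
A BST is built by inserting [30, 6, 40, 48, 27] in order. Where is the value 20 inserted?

Starting tree (level order): [30, 6, 40, None, 27, None, 48]
Insertion path: 30 -> 6 -> 27
Result: insert 20 as left child of 27
Final tree (level order): [30, 6, 40, None, 27, None, 48, 20]


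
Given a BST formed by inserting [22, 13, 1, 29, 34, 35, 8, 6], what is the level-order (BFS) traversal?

Tree insertion order: [22, 13, 1, 29, 34, 35, 8, 6]
Tree (level-order array): [22, 13, 29, 1, None, None, 34, None, 8, None, 35, 6]
BFS from the root, enqueuing left then right child of each popped node:
  queue [22] -> pop 22, enqueue [13, 29], visited so far: [22]
  queue [13, 29] -> pop 13, enqueue [1], visited so far: [22, 13]
  queue [29, 1] -> pop 29, enqueue [34], visited so far: [22, 13, 29]
  queue [1, 34] -> pop 1, enqueue [8], visited so far: [22, 13, 29, 1]
  queue [34, 8] -> pop 34, enqueue [35], visited so far: [22, 13, 29, 1, 34]
  queue [8, 35] -> pop 8, enqueue [6], visited so far: [22, 13, 29, 1, 34, 8]
  queue [35, 6] -> pop 35, enqueue [none], visited so far: [22, 13, 29, 1, 34, 8, 35]
  queue [6] -> pop 6, enqueue [none], visited so far: [22, 13, 29, 1, 34, 8, 35, 6]
Result: [22, 13, 29, 1, 34, 8, 35, 6]


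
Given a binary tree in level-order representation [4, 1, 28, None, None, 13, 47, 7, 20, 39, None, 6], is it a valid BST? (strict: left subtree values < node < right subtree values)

Level-order array: [4, 1, 28, None, None, 13, 47, 7, 20, 39, None, 6]
Validate using subtree bounds (lo, hi): at each node, require lo < value < hi,
then recurse left with hi=value and right with lo=value.
Preorder trace (stopping at first violation):
  at node 4 with bounds (-inf, +inf): OK
  at node 1 with bounds (-inf, 4): OK
  at node 28 with bounds (4, +inf): OK
  at node 13 with bounds (4, 28): OK
  at node 7 with bounds (4, 13): OK
  at node 6 with bounds (4, 7): OK
  at node 20 with bounds (13, 28): OK
  at node 47 with bounds (28, +inf): OK
  at node 39 with bounds (28, 47): OK
No violation found at any node.
Result: Valid BST


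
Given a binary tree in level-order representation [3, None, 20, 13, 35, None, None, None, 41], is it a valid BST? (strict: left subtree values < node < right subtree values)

Level-order array: [3, None, 20, 13, 35, None, None, None, 41]
Validate using subtree bounds (lo, hi): at each node, require lo < value < hi,
then recurse left with hi=value and right with lo=value.
Preorder trace (stopping at first violation):
  at node 3 with bounds (-inf, +inf): OK
  at node 20 with bounds (3, +inf): OK
  at node 13 with bounds (3, 20): OK
  at node 35 with bounds (20, +inf): OK
  at node 41 with bounds (35, +inf): OK
No violation found at any node.
Result: Valid BST


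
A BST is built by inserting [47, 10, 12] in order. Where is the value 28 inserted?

Starting tree (level order): [47, 10, None, None, 12]
Insertion path: 47 -> 10 -> 12
Result: insert 28 as right child of 12
Final tree (level order): [47, 10, None, None, 12, None, 28]


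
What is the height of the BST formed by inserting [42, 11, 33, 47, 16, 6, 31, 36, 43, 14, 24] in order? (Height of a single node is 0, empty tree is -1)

Insertion order: [42, 11, 33, 47, 16, 6, 31, 36, 43, 14, 24]
Tree (level-order array): [42, 11, 47, 6, 33, 43, None, None, None, 16, 36, None, None, 14, 31, None, None, None, None, 24]
Compute height bottom-up (empty subtree = -1):
  height(6) = 1 + max(-1, -1) = 0
  height(14) = 1 + max(-1, -1) = 0
  height(24) = 1 + max(-1, -1) = 0
  height(31) = 1 + max(0, -1) = 1
  height(16) = 1 + max(0, 1) = 2
  height(36) = 1 + max(-1, -1) = 0
  height(33) = 1 + max(2, 0) = 3
  height(11) = 1 + max(0, 3) = 4
  height(43) = 1 + max(-1, -1) = 0
  height(47) = 1 + max(0, -1) = 1
  height(42) = 1 + max(4, 1) = 5
Height = 5


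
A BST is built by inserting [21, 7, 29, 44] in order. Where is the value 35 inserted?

Starting tree (level order): [21, 7, 29, None, None, None, 44]
Insertion path: 21 -> 29 -> 44
Result: insert 35 as left child of 44
Final tree (level order): [21, 7, 29, None, None, None, 44, 35]


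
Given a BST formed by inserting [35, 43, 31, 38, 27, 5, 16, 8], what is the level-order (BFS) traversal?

Tree insertion order: [35, 43, 31, 38, 27, 5, 16, 8]
Tree (level-order array): [35, 31, 43, 27, None, 38, None, 5, None, None, None, None, 16, 8]
BFS from the root, enqueuing left then right child of each popped node:
  queue [35] -> pop 35, enqueue [31, 43], visited so far: [35]
  queue [31, 43] -> pop 31, enqueue [27], visited so far: [35, 31]
  queue [43, 27] -> pop 43, enqueue [38], visited so far: [35, 31, 43]
  queue [27, 38] -> pop 27, enqueue [5], visited so far: [35, 31, 43, 27]
  queue [38, 5] -> pop 38, enqueue [none], visited so far: [35, 31, 43, 27, 38]
  queue [5] -> pop 5, enqueue [16], visited so far: [35, 31, 43, 27, 38, 5]
  queue [16] -> pop 16, enqueue [8], visited so far: [35, 31, 43, 27, 38, 5, 16]
  queue [8] -> pop 8, enqueue [none], visited so far: [35, 31, 43, 27, 38, 5, 16, 8]
Result: [35, 31, 43, 27, 38, 5, 16, 8]


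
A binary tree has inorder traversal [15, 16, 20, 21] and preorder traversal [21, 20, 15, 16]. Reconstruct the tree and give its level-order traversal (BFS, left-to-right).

Inorder:  [15, 16, 20, 21]
Preorder: [21, 20, 15, 16]
Algorithm: preorder visits root first, so consume preorder in order;
for each root, split the current inorder slice at that value into
left-subtree inorder and right-subtree inorder, then recurse.
Recursive splits:
  root=21; inorder splits into left=[15, 16, 20], right=[]
  root=20; inorder splits into left=[15, 16], right=[]
  root=15; inorder splits into left=[], right=[16]
  root=16; inorder splits into left=[], right=[]
Reconstructed level-order: [21, 20, 15, 16]


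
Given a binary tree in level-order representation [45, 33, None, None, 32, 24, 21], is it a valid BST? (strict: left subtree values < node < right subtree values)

Level-order array: [45, 33, None, None, 32, 24, 21]
Validate using subtree bounds (lo, hi): at each node, require lo < value < hi,
then recurse left with hi=value and right with lo=value.
Preorder trace (stopping at first violation):
  at node 45 with bounds (-inf, +inf): OK
  at node 33 with bounds (-inf, 45): OK
  at node 32 with bounds (33, 45): VIOLATION
Node 32 violates its bound: not (33 < 32 < 45).
Result: Not a valid BST


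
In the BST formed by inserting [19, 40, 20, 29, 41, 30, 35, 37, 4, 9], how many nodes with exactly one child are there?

Tree built from: [19, 40, 20, 29, 41, 30, 35, 37, 4, 9]
Tree (level-order array): [19, 4, 40, None, 9, 20, 41, None, None, None, 29, None, None, None, 30, None, 35, None, 37]
Rule: These are nodes with exactly 1 non-null child.
Per-node child counts:
  node 19: 2 child(ren)
  node 4: 1 child(ren)
  node 9: 0 child(ren)
  node 40: 2 child(ren)
  node 20: 1 child(ren)
  node 29: 1 child(ren)
  node 30: 1 child(ren)
  node 35: 1 child(ren)
  node 37: 0 child(ren)
  node 41: 0 child(ren)
Matching nodes: [4, 20, 29, 30, 35]
Count of nodes with exactly one child: 5


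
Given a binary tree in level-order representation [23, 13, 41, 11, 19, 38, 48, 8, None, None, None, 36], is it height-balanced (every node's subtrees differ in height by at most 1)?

Tree (level-order array): [23, 13, 41, 11, 19, 38, 48, 8, None, None, None, 36]
Definition: a tree is height-balanced if, at every node, |h(left) - h(right)| <= 1 (empty subtree has height -1).
Bottom-up per-node check:
  node 8: h_left=-1, h_right=-1, diff=0 [OK], height=0
  node 11: h_left=0, h_right=-1, diff=1 [OK], height=1
  node 19: h_left=-1, h_right=-1, diff=0 [OK], height=0
  node 13: h_left=1, h_right=0, diff=1 [OK], height=2
  node 36: h_left=-1, h_right=-1, diff=0 [OK], height=0
  node 38: h_left=0, h_right=-1, diff=1 [OK], height=1
  node 48: h_left=-1, h_right=-1, diff=0 [OK], height=0
  node 41: h_left=1, h_right=0, diff=1 [OK], height=2
  node 23: h_left=2, h_right=2, diff=0 [OK], height=3
All nodes satisfy the balance condition.
Result: Balanced


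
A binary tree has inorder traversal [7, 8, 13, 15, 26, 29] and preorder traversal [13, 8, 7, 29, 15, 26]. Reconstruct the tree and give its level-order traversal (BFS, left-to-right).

Inorder:  [7, 8, 13, 15, 26, 29]
Preorder: [13, 8, 7, 29, 15, 26]
Algorithm: preorder visits root first, so consume preorder in order;
for each root, split the current inorder slice at that value into
left-subtree inorder and right-subtree inorder, then recurse.
Recursive splits:
  root=13; inorder splits into left=[7, 8], right=[15, 26, 29]
  root=8; inorder splits into left=[7], right=[]
  root=7; inorder splits into left=[], right=[]
  root=29; inorder splits into left=[15, 26], right=[]
  root=15; inorder splits into left=[], right=[26]
  root=26; inorder splits into left=[], right=[]
Reconstructed level-order: [13, 8, 29, 7, 15, 26]


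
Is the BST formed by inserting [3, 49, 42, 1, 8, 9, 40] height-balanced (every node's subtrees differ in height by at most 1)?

Tree (level-order array): [3, 1, 49, None, None, 42, None, 8, None, None, 9, None, 40]
Definition: a tree is height-balanced if, at every node, |h(left) - h(right)| <= 1 (empty subtree has height -1).
Bottom-up per-node check:
  node 1: h_left=-1, h_right=-1, diff=0 [OK], height=0
  node 40: h_left=-1, h_right=-1, diff=0 [OK], height=0
  node 9: h_left=-1, h_right=0, diff=1 [OK], height=1
  node 8: h_left=-1, h_right=1, diff=2 [FAIL (|-1-1|=2 > 1)], height=2
  node 42: h_left=2, h_right=-1, diff=3 [FAIL (|2--1|=3 > 1)], height=3
  node 49: h_left=3, h_right=-1, diff=4 [FAIL (|3--1|=4 > 1)], height=4
  node 3: h_left=0, h_right=4, diff=4 [FAIL (|0-4|=4 > 1)], height=5
Node 8 violates the condition: |-1 - 1| = 2 > 1.
Result: Not balanced


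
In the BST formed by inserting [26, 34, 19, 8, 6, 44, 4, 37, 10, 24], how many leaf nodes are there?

Tree built from: [26, 34, 19, 8, 6, 44, 4, 37, 10, 24]
Tree (level-order array): [26, 19, 34, 8, 24, None, 44, 6, 10, None, None, 37, None, 4]
Rule: A leaf has 0 children.
Per-node child counts:
  node 26: 2 child(ren)
  node 19: 2 child(ren)
  node 8: 2 child(ren)
  node 6: 1 child(ren)
  node 4: 0 child(ren)
  node 10: 0 child(ren)
  node 24: 0 child(ren)
  node 34: 1 child(ren)
  node 44: 1 child(ren)
  node 37: 0 child(ren)
Matching nodes: [4, 10, 24, 37]
Count of leaf nodes: 4


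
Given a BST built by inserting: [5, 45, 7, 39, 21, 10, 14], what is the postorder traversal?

Tree insertion order: [5, 45, 7, 39, 21, 10, 14]
Tree (level-order array): [5, None, 45, 7, None, None, 39, 21, None, 10, None, None, 14]
Postorder traversal: [14, 10, 21, 39, 7, 45, 5]


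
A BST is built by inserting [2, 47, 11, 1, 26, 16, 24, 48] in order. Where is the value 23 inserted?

Starting tree (level order): [2, 1, 47, None, None, 11, 48, None, 26, None, None, 16, None, None, 24]
Insertion path: 2 -> 47 -> 11 -> 26 -> 16 -> 24
Result: insert 23 as left child of 24
Final tree (level order): [2, 1, 47, None, None, 11, 48, None, 26, None, None, 16, None, None, 24, 23]


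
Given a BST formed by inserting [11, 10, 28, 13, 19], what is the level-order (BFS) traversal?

Tree insertion order: [11, 10, 28, 13, 19]
Tree (level-order array): [11, 10, 28, None, None, 13, None, None, 19]
BFS from the root, enqueuing left then right child of each popped node:
  queue [11] -> pop 11, enqueue [10, 28], visited so far: [11]
  queue [10, 28] -> pop 10, enqueue [none], visited so far: [11, 10]
  queue [28] -> pop 28, enqueue [13], visited so far: [11, 10, 28]
  queue [13] -> pop 13, enqueue [19], visited so far: [11, 10, 28, 13]
  queue [19] -> pop 19, enqueue [none], visited so far: [11, 10, 28, 13, 19]
Result: [11, 10, 28, 13, 19]


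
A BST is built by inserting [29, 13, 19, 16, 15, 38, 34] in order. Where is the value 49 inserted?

Starting tree (level order): [29, 13, 38, None, 19, 34, None, 16, None, None, None, 15]
Insertion path: 29 -> 38
Result: insert 49 as right child of 38
Final tree (level order): [29, 13, 38, None, 19, 34, 49, 16, None, None, None, None, None, 15]


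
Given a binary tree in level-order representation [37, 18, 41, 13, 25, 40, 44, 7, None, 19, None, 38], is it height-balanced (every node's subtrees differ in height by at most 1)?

Tree (level-order array): [37, 18, 41, 13, 25, 40, 44, 7, None, 19, None, 38]
Definition: a tree is height-balanced if, at every node, |h(left) - h(right)| <= 1 (empty subtree has height -1).
Bottom-up per-node check:
  node 7: h_left=-1, h_right=-1, diff=0 [OK], height=0
  node 13: h_left=0, h_right=-1, diff=1 [OK], height=1
  node 19: h_left=-1, h_right=-1, diff=0 [OK], height=0
  node 25: h_left=0, h_right=-1, diff=1 [OK], height=1
  node 18: h_left=1, h_right=1, diff=0 [OK], height=2
  node 38: h_left=-1, h_right=-1, diff=0 [OK], height=0
  node 40: h_left=0, h_right=-1, diff=1 [OK], height=1
  node 44: h_left=-1, h_right=-1, diff=0 [OK], height=0
  node 41: h_left=1, h_right=0, diff=1 [OK], height=2
  node 37: h_left=2, h_right=2, diff=0 [OK], height=3
All nodes satisfy the balance condition.
Result: Balanced


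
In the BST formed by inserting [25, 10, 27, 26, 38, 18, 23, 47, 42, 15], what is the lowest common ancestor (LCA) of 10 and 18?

Tree insertion order: [25, 10, 27, 26, 38, 18, 23, 47, 42, 15]
Tree (level-order array): [25, 10, 27, None, 18, 26, 38, 15, 23, None, None, None, 47, None, None, None, None, 42]
In a BST, the LCA of p=10, q=18 is the first node v on the
root-to-leaf path with p <= v <= q (go left if both < v, right if both > v).
Walk from root:
  at 25: both 10 and 18 < 25, go left
  at 10: 10 <= 10 <= 18, this is the LCA
LCA = 10


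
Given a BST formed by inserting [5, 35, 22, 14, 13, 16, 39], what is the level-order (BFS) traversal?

Tree insertion order: [5, 35, 22, 14, 13, 16, 39]
Tree (level-order array): [5, None, 35, 22, 39, 14, None, None, None, 13, 16]
BFS from the root, enqueuing left then right child of each popped node:
  queue [5] -> pop 5, enqueue [35], visited so far: [5]
  queue [35] -> pop 35, enqueue [22, 39], visited so far: [5, 35]
  queue [22, 39] -> pop 22, enqueue [14], visited so far: [5, 35, 22]
  queue [39, 14] -> pop 39, enqueue [none], visited so far: [5, 35, 22, 39]
  queue [14] -> pop 14, enqueue [13, 16], visited so far: [5, 35, 22, 39, 14]
  queue [13, 16] -> pop 13, enqueue [none], visited so far: [5, 35, 22, 39, 14, 13]
  queue [16] -> pop 16, enqueue [none], visited so far: [5, 35, 22, 39, 14, 13, 16]
Result: [5, 35, 22, 39, 14, 13, 16]
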